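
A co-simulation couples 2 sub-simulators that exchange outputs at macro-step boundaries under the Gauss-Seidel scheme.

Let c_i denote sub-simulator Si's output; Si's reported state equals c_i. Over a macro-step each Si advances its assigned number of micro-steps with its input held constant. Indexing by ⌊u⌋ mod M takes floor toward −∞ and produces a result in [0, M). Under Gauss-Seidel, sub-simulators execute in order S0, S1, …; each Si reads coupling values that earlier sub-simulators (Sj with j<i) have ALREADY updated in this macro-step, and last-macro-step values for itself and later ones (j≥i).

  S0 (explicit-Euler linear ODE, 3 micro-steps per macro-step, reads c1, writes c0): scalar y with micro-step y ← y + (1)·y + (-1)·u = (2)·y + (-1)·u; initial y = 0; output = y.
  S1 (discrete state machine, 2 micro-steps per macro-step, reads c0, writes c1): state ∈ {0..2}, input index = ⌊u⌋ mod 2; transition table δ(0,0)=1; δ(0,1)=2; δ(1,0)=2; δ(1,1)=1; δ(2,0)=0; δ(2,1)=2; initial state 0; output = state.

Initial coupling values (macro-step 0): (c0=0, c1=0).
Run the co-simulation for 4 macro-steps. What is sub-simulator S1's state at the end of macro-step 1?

macro 1: S0 reads c1=0 → after 3×micro: 0; S1 reads c0=0 → after 2×micro: 2 ⇒ (c0=0, c1=2)
macro 2: S0 reads c1=2 → after 3×micro: -14; S1 reads c0=-14 → after 2×micro: 1 ⇒ (c0=-14, c1=1)
macro 3: S0 reads c1=1 → after 3×micro: -119; S1 reads c0=-119 → after 2×micro: 1 ⇒ (c0=-119, c1=1)
macro 4: S0 reads c1=1 → after 3×micro: -959; S1 reads c0=-959 → after 2×micro: 1 ⇒ (c0=-959, c1=1)

S1 state at macro-step 1 = 2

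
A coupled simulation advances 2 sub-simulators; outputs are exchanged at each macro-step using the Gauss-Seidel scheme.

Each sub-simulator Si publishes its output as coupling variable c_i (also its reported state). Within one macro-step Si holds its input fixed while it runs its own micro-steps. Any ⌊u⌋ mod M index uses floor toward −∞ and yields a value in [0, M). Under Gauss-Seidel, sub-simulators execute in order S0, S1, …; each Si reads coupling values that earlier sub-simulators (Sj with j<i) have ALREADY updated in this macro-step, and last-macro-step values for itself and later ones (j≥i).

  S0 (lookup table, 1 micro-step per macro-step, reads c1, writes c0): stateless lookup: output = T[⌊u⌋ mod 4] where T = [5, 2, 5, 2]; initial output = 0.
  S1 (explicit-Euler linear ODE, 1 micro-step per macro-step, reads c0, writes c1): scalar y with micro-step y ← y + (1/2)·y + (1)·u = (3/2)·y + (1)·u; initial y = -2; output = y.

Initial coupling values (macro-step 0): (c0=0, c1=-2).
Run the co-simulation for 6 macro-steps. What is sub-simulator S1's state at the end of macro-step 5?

macro 1: S0 reads c1=-2 → after 1×micro: 5; S1 reads c0=5 → after 1×micro: 2 ⇒ (c0=5, c1=2)
macro 2: S0 reads c1=2 → after 1×micro: 5; S1 reads c0=5 → after 1×micro: 8 ⇒ (c0=5, c1=8)
macro 3: S0 reads c1=8 → after 1×micro: 5; S1 reads c0=5 → after 1×micro: 17 ⇒ (c0=5, c1=17)
macro 4: S0 reads c1=17 → after 1×micro: 2; S1 reads c0=2 → after 1×micro: 55/2 ⇒ (c0=2, c1=55/2)
macro 5: S0 reads c1=55/2 → after 1×micro: 2; S1 reads c0=2 → after 1×micro: 173/4 ⇒ (c0=2, c1=173/4)
macro 6: S0 reads c1=173/4 → after 1×micro: 2; S1 reads c0=2 → after 1×micro: 535/8 ⇒ (c0=2, c1=535/8)

S1 state at macro-step 5 = 173/4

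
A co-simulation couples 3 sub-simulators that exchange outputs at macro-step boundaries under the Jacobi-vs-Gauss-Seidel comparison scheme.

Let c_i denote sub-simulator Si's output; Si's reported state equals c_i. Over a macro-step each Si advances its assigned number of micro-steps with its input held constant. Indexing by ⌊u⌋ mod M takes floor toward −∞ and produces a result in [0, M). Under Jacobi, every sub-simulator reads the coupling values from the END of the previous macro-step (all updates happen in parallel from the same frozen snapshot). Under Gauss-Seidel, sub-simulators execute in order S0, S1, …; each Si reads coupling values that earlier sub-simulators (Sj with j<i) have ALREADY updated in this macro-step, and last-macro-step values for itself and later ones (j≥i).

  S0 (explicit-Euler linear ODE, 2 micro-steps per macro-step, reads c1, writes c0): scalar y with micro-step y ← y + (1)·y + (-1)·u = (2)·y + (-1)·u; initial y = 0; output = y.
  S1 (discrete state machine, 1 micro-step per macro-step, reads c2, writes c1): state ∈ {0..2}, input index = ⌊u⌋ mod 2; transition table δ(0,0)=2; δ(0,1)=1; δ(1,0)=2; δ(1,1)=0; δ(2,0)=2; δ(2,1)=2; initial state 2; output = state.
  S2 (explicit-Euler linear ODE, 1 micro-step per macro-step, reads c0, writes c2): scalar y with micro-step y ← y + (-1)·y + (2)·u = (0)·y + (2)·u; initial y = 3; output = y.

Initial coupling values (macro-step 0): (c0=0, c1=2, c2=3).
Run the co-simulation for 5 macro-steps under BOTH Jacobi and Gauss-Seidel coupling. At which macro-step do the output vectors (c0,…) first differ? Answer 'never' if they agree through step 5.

[Jacobi] macro 1: S0 reads c1=2 → after 2×micro: -6; S1 reads c2=3 → after 1×micro: 2; S2 reads c0=0 → after 1×micro: 0 ⇒ (c0=-6, c1=2, c2=0)
[Jacobi] macro 2: S0 reads c1=2 → after 2×micro: -30; S1 reads c2=0 → after 1×micro: 2; S2 reads c0=-6 → after 1×micro: -12 ⇒ (c0=-30, c1=2, c2=-12)
[Jacobi] macro 3: S0 reads c1=2 → after 2×micro: -126; S1 reads c2=-12 → after 1×micro: 2; S2 reads c0=-30 → after 1×micro: -60 ⇒ (c0=-126, c1=2, c2=-60)
[Jacobi] macro 4: S0 reads c1=2 → after 2×micro: -510; S1 reads c2=-60 → after 1×micro: 2; S2 reads c0=-126 → after 1×micro: -252 ⇒ (c0=-510, c1=2, c2=-252)
[Jacobi] macro 5: S0 reads c1=2 → after 2×micro: -2046; S1 reads c2=-252 → after 1×micro: 2; S2 reads c0=-510 → after 1×micro: -1020 ⇒ (c0=-2046, c1=2, c2=-1020)
[Gauss-Seidel] macro 1: S0 reads c1=2 → after 2×micro: -6; S1 reads c2=3 → after 1×micro: 2; S2 reads c0=-6 → after 1×micro: -12 ⇒ (c0=-6, c1=2, c2=-12)
[Gauss-Seidel] macro 2: S0 reads c1=2 → after 2×micro: -30; S1 reads c2=-12 → after 1×micro: 2; S2 reads c0=-30 → after 1×micro: -60 ⇒ (c0=-30, c1=2, c2=-60)
[Gauss-Seidel] macro 3: S0 reads c1=2 → after 2×micro: -126; S1 reads c2=-60 → after 1×micro: 2; S2 reads c0=-126 → after 1×micro: -252 ⇒ (c0=-126, c1=2, c2=-252)
[Gauss-Seidel] macro 4: S0 reads c1=2 → after 2×micro: -510; S1 reads c2=-252 → after 1×micro: 2; S2 reads c0=-510 → after 1×micro: -1020 ⇒ (c0=-510, c1=2, c2=-1020)
[Gauss-Seidel] macro 5: S0 reads c1=2 → after 2×micro: -2046; S1 reads c2=-1020 → after 1×micro: 2; S2 reads c0=-2046 → after 1×micro: -4092 ⇒ (c0=-2046, c1=2, c2=-4092)

first divergence at macro-step: 1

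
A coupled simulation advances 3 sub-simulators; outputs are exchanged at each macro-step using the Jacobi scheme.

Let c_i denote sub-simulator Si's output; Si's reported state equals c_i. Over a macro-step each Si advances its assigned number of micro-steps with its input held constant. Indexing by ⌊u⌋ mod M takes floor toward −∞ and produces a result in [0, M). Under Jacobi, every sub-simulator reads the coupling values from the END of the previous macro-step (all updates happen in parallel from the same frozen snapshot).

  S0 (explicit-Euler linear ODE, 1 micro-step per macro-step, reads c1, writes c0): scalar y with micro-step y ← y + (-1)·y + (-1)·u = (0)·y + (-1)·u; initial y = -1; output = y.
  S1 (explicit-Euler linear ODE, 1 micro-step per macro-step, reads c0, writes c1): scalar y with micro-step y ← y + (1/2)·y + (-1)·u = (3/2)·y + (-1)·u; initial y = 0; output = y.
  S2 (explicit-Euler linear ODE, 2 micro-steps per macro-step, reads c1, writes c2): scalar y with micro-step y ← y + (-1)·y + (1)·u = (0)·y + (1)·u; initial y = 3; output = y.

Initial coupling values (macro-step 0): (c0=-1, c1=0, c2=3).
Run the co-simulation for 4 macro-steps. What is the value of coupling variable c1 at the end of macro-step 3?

macro 1: S0 reads c1=0 → after 1×micro: 0; S1 reads c0=-1 → after 1×micro: 1; S2 reads c1=0 → after 2×micro: 0 ⇒ (c0=0, c1=1, c2=0)
macro 2: S0 reads c1=1 → after 1×micro: -1; S1 reads c0=0 → after 1×micro: 3/2; S2 reads c1=1 → after 2×micro: 1 ⇒ (c0=-1, c1=3/2, c2=1)
macro 3: S0 reads c1=3/2 → after 1×micro: -3/2; S1 reads c0=-1 → after 1×micro: 13/4; S2 reads c1=3/2 → after 2×micro: 3/2 ⇒ (c0=-3/2, c1=13/4, c2=3/2)
macro 4: S0 reads c1=13/4 → after 1×micro: -13/4; S1 reads c0=-3/2 → after 1×micro: 51/8; S2 reads c1=13/4 → after 2×micro: 13/4 ⇒ (c0=-13/4, c1=51/8, c2=13/4)

c1 at macro-step 3 = 13/4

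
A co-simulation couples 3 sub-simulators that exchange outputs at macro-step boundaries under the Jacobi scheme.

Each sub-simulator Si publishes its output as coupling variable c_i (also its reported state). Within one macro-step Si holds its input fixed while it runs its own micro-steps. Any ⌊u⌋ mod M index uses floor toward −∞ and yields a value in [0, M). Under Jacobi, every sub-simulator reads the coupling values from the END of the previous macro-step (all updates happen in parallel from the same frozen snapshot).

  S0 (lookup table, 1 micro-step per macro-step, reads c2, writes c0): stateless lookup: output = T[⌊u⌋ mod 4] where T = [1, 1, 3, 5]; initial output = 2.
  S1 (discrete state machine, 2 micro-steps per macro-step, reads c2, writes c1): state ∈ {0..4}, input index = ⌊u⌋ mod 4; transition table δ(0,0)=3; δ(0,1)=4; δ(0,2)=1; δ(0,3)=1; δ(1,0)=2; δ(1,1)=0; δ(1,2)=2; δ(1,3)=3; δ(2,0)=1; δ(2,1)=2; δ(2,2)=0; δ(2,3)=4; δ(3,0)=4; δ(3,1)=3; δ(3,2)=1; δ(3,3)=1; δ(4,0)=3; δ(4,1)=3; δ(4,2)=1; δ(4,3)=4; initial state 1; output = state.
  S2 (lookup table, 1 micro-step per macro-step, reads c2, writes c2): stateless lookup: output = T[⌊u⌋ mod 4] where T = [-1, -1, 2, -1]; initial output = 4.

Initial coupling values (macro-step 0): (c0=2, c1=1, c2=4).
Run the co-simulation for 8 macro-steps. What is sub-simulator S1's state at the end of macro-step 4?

macro 1: S0 reads c2=4 → after 1×micro: 1; S1 reads c2=4 → after 2×micro: 1; S2 reads c2=4 → after 1×micro: -1 ⇒ (c0=1, c1=1, c2=-1)
macro 2: S0 reads c2=-1 → after 1×micro: 5; S1 reads c2=-1 → after 2×micro: 1; S2 reads c2=-1 → after 1×micro: -1 ⇒ (c0=5, c1=1, c2=-1)
macro 3: S0 reads c2=-1 → after 1×micro: 5; S1 reads c2=-1 → after 2×micro: 1; S2 reads c2=-1 → after 1×micro: -1 ⇒ (c0=5, c1=1, c2=-1)
macro 4: S0 reads c2=-1 → after 1×micro: 5; S1 reads c2=-1 → after 2×micro: 1; S2 reads c2=-1 → after 1×micro: -1 ⇒ (c0=5, c1=1, c2=-1)
macro 5: S0 reads c2=-1 → after 1×micro: 5; S1 reads c2=-1 → after 2×micro: 1; S2 reads c2=-1 → after 1×micro: -1 ⇒ (c0=5, c1=1, c2=-1)
macro 6: S0 reads c2=-1 → after 1×micro: 5; S1 reads c2=-1 → after 2×micro: 1; S2 reads c2=-1 → after 1×micro: -1 ⇒ (c0=5, c1=1, c2=-1)
macro 7: S0 reads c2=-1 → after 1×micro: 5; S1 reads c2=-1 → after 2×micro: 1; S2 reads c2=-1 → after 1×micro: -1 ⇒ (c0=5, c1=1, c2=-1)
macro 8: S0 reads c2=-1 → after 1×micro: 5; S1 reads c2=-1 → after 2×micro: 1; S2 reads c2=-1 → after 1×micro: -1 ⇒ (c0=5, c1=1, c2=-1)

S1 state at macro-step 4 = 1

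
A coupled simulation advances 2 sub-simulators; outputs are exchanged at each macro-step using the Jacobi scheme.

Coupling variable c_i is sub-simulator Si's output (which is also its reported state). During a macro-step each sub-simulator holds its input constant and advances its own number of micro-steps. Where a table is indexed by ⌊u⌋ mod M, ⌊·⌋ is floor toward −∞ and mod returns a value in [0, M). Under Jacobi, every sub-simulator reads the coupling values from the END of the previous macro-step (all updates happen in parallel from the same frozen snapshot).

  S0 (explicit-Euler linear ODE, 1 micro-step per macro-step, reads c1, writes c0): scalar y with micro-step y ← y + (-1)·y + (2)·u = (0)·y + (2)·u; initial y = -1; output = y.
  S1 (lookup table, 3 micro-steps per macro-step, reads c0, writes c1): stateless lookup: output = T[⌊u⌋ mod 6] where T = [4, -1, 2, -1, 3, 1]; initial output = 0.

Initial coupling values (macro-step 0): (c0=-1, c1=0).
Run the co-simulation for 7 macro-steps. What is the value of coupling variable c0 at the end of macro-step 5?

macro 1: S0 reads c1=0 → after 1×micro: 0; S1 reads c0=-1 → after 3×micro: 1 ⇒ (c0=0, c1=1)
macro 2: S0 reads c1=1 → after 1×micro: 2; S1 reads c0=0 → after 3×micro: 4 ⇒ (c0=2, c1=4)
macro 3: S0 reads c1=4 → after 1×micro: 8; S1 reads c0=2 → after 3×micro: 2 ⇒ (c0=8, c1=2)
macro 4: S0 reads c1=2 → after 1×micro: 4; S1 reads c0=8 → after 3×micro: 2 ⇒ (c0=4, c1=2)
macro 5: S0 reads c1=2 → after 1×micro: 4; S1 reads c0=4 → after 3×micro: 3 ⇒ (c0=4, c1=3)
macro 6: S0 reads c1=3 → after 1×micro: 6; S1 reads c0=4 → after 3×micro: 3 ⇒ (c0=6, c1=3)
macro 7: S0 reads c1=3 → after 1×micro: 6; S1 reads c0=6 → after 3×micro: 4 ⇒ (c0=6, c1=4)

c0 at macro-step 5 = 4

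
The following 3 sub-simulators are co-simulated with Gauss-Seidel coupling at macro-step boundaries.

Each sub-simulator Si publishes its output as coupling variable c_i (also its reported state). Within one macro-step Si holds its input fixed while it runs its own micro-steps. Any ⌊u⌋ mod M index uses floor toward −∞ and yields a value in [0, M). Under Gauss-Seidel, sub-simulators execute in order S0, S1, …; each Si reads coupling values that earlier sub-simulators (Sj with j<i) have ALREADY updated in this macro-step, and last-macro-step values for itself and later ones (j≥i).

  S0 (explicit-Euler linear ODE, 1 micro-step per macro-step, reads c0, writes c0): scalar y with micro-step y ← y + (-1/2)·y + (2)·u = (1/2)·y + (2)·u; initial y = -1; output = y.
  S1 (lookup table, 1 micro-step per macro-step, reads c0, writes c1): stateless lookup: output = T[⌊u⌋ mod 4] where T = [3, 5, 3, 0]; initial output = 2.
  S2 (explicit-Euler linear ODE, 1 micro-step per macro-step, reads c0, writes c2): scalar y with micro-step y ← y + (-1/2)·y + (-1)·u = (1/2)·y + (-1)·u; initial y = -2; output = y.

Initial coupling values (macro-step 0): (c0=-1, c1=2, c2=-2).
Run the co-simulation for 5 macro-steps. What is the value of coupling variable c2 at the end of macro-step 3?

c2 at macro-step 3 = 153/8

macro 1: S0 reads c0=-1 → after 1×micro: -5/2; S1 reads c0=-5/2 → after 1×micro: 5; S2 reads c0=-5/2 → after 1×micro: 3/2 ⇒ (c0=-5/2, c1=5, c2=3/2)
macro 2: S0 reads c0=-5/2 → after 1×micro: -25/4; S1 reads c0=-25/4 → after 1×micro: 5; S2 reads c0=-25/4 → after 1×micro: 7 ⇒ (c0=-25/4, c1=5, c2=7)
macro 3: S0 reads c0=-25/4 → after 1×micro: -125/8; S1 reads c0=-125/8 → after 1×micro: 3; S2 reads c0=-125/8 → after 1×micro: 153/8 ⇒ (c0=-125/8, c1=3, c2=153/8)
macro 4: S0 reads c0=-125/8 → after 1×micro: -625/16; S1 reads c0=-625/16 → after 1×micro: 3; S2 reads c0=-625/16 → after 1×micro: 389/8 ⇒ (c0=-625/16, c1=3, c2=389/8)
macro 5: S0 reads c0=-625/16 → after 1×micro: -3125/32; S1 reads c0=-3125/32 → after 1×micro: 3; S2 reads c0=-3125/32 → after 1×micro: 3903/32 ⇒ (c0=-3125/32, c1=3, c2=3903/32)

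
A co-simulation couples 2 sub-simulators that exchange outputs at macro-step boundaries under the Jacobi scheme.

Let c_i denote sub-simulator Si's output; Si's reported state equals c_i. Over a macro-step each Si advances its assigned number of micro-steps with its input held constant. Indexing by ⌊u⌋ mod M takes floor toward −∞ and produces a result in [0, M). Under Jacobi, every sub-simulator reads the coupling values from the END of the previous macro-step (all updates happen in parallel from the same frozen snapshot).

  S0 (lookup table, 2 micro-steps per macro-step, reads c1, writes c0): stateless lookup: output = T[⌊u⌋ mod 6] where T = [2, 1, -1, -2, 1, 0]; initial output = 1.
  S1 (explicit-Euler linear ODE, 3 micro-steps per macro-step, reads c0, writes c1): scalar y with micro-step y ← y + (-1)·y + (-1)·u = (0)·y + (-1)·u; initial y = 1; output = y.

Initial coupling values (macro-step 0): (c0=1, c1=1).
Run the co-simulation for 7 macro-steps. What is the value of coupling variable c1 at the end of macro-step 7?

c1 at macro-step 7 = -1

macro 1: S0 reads c1=1 → after 2×micro: 1; S1 reads c0=1 → after 3×micro: -1 ⇒ (c0=1, c1=-1)
macro 2: S0 reads c1=-1 → after 2×micro: 0; S1 reads c0=1 → after 3×micro: -1 ⇒ (c0=0, c1=-1)
macro 3: S0 reads c1=-1 → after 2×micro: 0; S1 reads c0=0 → after 3×micro: 0 ⇒ (c0=0, c1=0)
macro 4: S0 reads c1=0 → after 2×micro: 2; S1 reads c0=0 → after 3×micro: 0 ⇒ (c0=2, c1=0)
macro 5: S0 reads c1=0 → after 2×micro: 2; S1 reads c0=2 → after 3×micro: -2 ⇒ (c0=2, c1=-2)
macro 6: S0 reads c1=-2 → after 2×micro: 1; S1 reads c0=2 → after 3×micro: -2 ⇒ (c0=1, c1=-2)
macro 7: S0 reads c1=-2 → after 2×micro: 1; S1 reads c0=1 → after 3×micro: -1 ⇒ (c0=1, c1=-1)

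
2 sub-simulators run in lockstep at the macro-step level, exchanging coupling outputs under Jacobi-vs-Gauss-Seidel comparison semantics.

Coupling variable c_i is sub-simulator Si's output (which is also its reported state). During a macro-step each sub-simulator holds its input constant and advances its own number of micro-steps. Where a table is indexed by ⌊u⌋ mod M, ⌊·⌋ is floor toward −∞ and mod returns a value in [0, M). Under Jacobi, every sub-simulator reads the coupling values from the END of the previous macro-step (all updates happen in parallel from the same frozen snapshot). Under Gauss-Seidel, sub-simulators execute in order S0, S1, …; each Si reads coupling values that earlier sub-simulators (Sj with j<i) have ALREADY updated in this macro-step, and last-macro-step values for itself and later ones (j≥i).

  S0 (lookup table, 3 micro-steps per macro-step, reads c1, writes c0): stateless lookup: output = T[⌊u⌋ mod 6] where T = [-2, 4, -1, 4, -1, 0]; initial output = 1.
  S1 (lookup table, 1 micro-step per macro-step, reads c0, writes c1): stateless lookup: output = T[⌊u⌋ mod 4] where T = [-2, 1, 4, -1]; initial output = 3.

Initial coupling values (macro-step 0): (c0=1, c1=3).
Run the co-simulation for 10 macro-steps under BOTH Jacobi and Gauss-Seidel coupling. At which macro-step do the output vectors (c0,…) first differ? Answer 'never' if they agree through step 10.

first divergence at macro-step: 1

[Jacobi] macro 1: S0 reads c1=3 → after 3×micro: 4; S1 reads c0=1 → after 1×micro: 1 ⇒ (c0=4, c1=1)
[Jacobi] macro 2: S0 reads c1=1 → after 3×micro: 4; S1 reads c0=4 → after 1×micro: -2 ⇒ (c0=4, c1=-2)
[Jacobi] macro 3: S0 reads c1=-2 → after 3×micro: -1; S1 reads c0=4 → after 1×micro: -2 ⇒ (c0=-1, c1=-2)
[Jacobi] macro 4: S0 reads c1=-2 → after 3×micro: -1; S1 reads c0=-1 → after 1×micro: -1 ⇒ (c0=-1, c1=-1)
[Jacobi] macro 5: S0 reads c1=-1 → after 3×micro: 0; S1 reads c0=-1 → after 1×micro: -1 ⇒ (c0=0, c1=-1)
[Jacobi] macro 6: S0 reads c1=-1 → after 3×micro: 0; S1 reads c0=0 → after 1×micro: -2 ⇒ (c0=0, c1=-2)
[Jacobi] macro 7: S0 reads c1=-2 → after 3×micro: -1; S1 reads c0=0 → after 1×micro: -2 ⇒ (c0=-1, c1=-2)
[Jacobi] macro 8: S0 reads c1=-2 → after 3×micro: -1; S1 reads c0=-1 → after 1×micro: -1 ⇒ (c0=-1, c1=-1)
[Jacobi] macro 9: S0 reads c1=-1 → after 3×micro: 0; S1 reads c0=-1 → after 1×micro: -1 ⇒ (c0=0, c1=-1)
[Jacobi] macro 10: S0 reads c1=-1 → after 3×micro: 0; S1 reads c0=0 → after 1×micro: -2 ⇒ (c0=0, c1=-2)
[Gauss-Seidel] macro 1: S0 reads c1=3 → after 3×micro: 4; S1 reads c0=4 → after 1×micro: -2 ⇒ (c0=4, c1=-2)
[Gauss-Seidel] macro 2: S0 reads c1=-2 → after 3×micro: -1; S1 reads c0=-1 → after 1×micro: -1 ⇒ (c0=-1, c1=-1)
[Gauss-Seidel] macro 3: S0 reads c1=-1 → after 3×micro: 0; S1 reads c0=0 → after 1×micro: -2 ⇒ (c0=0, c1=-2)
[Gauss-Seidel] macro 4: S0 reads c1=-2 → after 3×micro: -1; S1 reads c0=-1 → after 1×micro: -1 ⇒ (c0=-1, c1=-1)
[Gauss-Seidel] macro 5: S0 reads c1=-1 → after 3×micro: 0; S1 reads c0=0 → after 1×micro: -2 ⇒ (c0=0, c1=-2)
[Gauss-Seidel] macro 6: S0 reads c1=-2 → after 3×micro: -1; S1 reads c0=-1 → after 1×micro: -1 ⇒ (c0=-1, c1=-1)
[Gauss-Seidel] macro 7: S0 reads c1=-1 → after 3×micro: 0; S1 reads c0=0 → after 1×micro: -2 ⇒ (c0=0, c1=-2)
[Gauss-Seidel] macro 8: S0 reads c1=-2 → after 3×micro: -1; S1 reads c0=-1 → after 1×micro: -1 ⇒ (c0=-1, c1=-1)
[Gauss-Seidel] macro 9: S0 reads c1=-1 → after 3×micro: 0; S1 reads c0=0 → after 1×micro: -2 ⇒ (c0=0, c1=-2)
[Gauss-Seidel] macro 10: S0 reads c1=-2 → after 3×micro: -1; S1 reads c0=-1 → after 1×micro: -1 ⇒ (c0=-1, c1=-1)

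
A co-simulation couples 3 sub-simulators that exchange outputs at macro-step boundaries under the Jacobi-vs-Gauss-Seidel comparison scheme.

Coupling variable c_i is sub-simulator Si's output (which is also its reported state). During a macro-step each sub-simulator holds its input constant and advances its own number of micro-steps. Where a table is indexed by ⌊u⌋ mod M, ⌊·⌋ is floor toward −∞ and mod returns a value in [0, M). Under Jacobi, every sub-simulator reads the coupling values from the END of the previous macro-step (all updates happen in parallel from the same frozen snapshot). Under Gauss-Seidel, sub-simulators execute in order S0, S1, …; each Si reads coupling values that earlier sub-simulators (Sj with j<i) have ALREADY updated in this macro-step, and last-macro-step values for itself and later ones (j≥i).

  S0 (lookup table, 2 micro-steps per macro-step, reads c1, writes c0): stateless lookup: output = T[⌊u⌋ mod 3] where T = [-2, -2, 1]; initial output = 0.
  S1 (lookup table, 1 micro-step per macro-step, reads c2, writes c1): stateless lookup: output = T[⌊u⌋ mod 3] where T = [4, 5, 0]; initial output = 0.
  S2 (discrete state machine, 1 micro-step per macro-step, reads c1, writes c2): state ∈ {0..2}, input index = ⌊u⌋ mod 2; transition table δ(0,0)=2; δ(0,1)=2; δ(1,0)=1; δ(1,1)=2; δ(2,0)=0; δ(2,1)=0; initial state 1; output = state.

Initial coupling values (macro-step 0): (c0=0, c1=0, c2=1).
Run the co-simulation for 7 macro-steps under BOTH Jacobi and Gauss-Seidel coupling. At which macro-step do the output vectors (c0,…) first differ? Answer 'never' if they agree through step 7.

[Jacobi] macro 1: S0 reads c1=0 → after 2×micro: -2; S1 reads c2=1 → after 1×micro: 5; S2 reads c1=0 → after 1×micro: 1 ⇒ (c0=-2, c1=5, c2=1)
[Jacobi] macro 2: S0 reads c1=5 → after 2×micro: 1; S1 reads c2=1 → after 1×micro: 5; S2 reads c1=5 → after 1×micro: 2 ⇒ (c0=1, c1=5, c2=2)
[Jacobi] macro 3: S0 reads c1=5 → after 2×micro: 1; S1 reads c2=2 → after 1×micro: 0; S2 reads c1=5 → after 1×micro: 0 ⇒ (c0=1, c1=0, c2=0)
[Jacobi] macro 4: S0 reads c1=0 → after 2×micro: -2; S1 reads c2=0 → after 1×micro: 4; S2 reads c1=0 → after 1×micro: 2 ⇒ (c0=-2, c1=4, c2=2)
[Jacobi] macro 5: S0 reads c1=4 → after 2×micro: -2; S1 reads c2=2 → after 1×micro: 0; S2 reads c1=4 → after 1×micro: 0 ⇒ (c0=-2, c1=0, c2=0)
[Jacobi] macro 6: S0 reads c1=0 → after 2×micro: -2; S1 reads c2=0 → after 1×micro: 4; S2 reads c1=0 → after 1×micro: 2 ⇒ (c0=-2, c1=4, c2=2)
[Jacobi] macro 7: S0 reads c1=4 → after 2×micro: -2; S1 reads c2=2 → after 1×micro: 0; S2 reads c1=4 → after 1×micro: 0 ⇒ (c0=-2, c1=0, c2=0)
[Gauss-Seidel] macro 1: S0 reads c1=0 → after 2×micro: -2; S1 reads c2=1 → after 1×micro: 5; S2 reads c1=5 → after 1×micro: 2 ⇒ (c0=-2, c1=5, c2=2)
[Gauss-Seidel] macro 2: S0 reads c1=5 → after 2×micro: 1; S1 reads c2=2 → after 1×micro: 0; S2 reads c1=0 → after 1×micro: 0 ⇒ (c0=1, c1=0, c2=0)
[Gauss-Seidel] macro 3: S0 reads c1=0 → after 2×micro: -2; S1 reads c2=0 → after 1×micro: 4; S2 reads c1=4 → after 1×micro: 2 ⇒ (c0=-2, c1=4, c2=2)
[Gauss-Seidel] macro 4: S0 reads c1=4 → after 2×micro: -2; S1 reads c2=2 → after 1×micro: 0; S2 reads c1=0 → after 1×micro: 0 ⇒ (c0=-2, c1=0, c2=0)
[Gauss-Seidel] macro 5: S0 reads c1=0 → after 2×micro: -2; S1 reads c2=0 → after 1×micro: 4; S2 reads c1=4 → after 1×micro: 2 ⇒ (c0=-2, c1=4, c2=2)
[Gauss-Seidel] macro 6: S0 reads c1=4 → after 2×micro: -2; S1 reads c2=2 → after 1×micro: 0; S2 reads c1=0 → after 1×micro: 0 ⇒ (c0=-2, c1=0, c2=0)
[Gauss-Seidel] macro 7: S0 reads c1=0 → after 2×micro: -2; S1 reads c2=0 → after 1×micro: 4; S2 reads c1=4 → after 1×micro: 2 ⇒ (c0=-2, c1=4, c2=2)

first divergence at macro-step: 1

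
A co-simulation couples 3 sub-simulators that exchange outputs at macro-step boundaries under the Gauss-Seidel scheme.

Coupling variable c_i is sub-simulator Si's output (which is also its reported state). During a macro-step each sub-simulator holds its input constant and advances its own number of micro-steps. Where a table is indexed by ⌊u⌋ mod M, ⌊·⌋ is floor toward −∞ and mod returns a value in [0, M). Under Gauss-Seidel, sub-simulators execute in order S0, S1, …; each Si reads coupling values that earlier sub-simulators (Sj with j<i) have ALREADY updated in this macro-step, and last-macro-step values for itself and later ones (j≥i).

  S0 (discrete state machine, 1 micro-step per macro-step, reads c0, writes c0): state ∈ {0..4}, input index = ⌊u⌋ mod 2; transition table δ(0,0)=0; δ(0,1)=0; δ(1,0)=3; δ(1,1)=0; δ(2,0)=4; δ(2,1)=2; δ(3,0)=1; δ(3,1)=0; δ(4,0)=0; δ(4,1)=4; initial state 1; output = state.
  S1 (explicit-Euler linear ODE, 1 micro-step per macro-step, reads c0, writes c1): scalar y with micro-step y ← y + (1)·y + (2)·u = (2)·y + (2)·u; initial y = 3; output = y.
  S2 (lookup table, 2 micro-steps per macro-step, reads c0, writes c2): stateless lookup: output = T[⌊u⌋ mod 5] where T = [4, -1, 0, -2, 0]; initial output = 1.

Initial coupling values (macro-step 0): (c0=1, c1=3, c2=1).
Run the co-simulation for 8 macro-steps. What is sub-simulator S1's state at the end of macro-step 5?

S1 state at macro-step 5 = 96

macro 1: S0 reads c0=1 → after 1×micro: 0; S1 reads c0=0 → after 1×micro: 6; S2 reads c0=0 → after 2×micro: 4 ⇒ (c0=0, c1=6, c2=4)
macro 2: S0 reads c0=0 → after 1×micro: 0; S1 reads c0=0 → after 1×micro: 12; S2 reads c0=0 → after 2×micro: 4 ⇒ (c0=0, c1=12, c2=4)
macro 3: S0 reads c0=0 → after 1×micro: 0; S1 reads c0=0 → after 1×micro: 24; S2 reads c0=0 → after 2×micro: 4 ⇒ (c0=0, c1=24, c2=4)
macro 4: S0 reads c0=0 → after 1×micro: 0; S1 reads c0=0 → after 1×micro: 48; S2 reads c0=0 → after 2×micro: 4 ⇒ (c0=0, c1=48, c2=4)
macro 5: S0 reads c0=0 → after 1×micro: 0; S1 reads c0=0 → after 1×micro: 96; S2 reads c0=0 → after 2×micro: 4 ⇒ (c0=0, c1=96, c2=4)
macro 6: S0 reads c0=0 → after 1×micro: 0; S1 reads c0=0 → after 1×micro: 192; S2 reads c0=0 → after 2×micro: 4 ⇒ (c0=0, c1=192, c2=4)
macro 7: S0 reads c0=0 → after 1×micro: 0; S1 reads c0=0 → after 1×micro: 384; S2 reads c0=0 → after 2×micro: 4 ⇒ (c0=0, c1=384, c2=4)
macro 8: S0 reads c0=0 → after 1×micro: 0; S1 reads c0=0 → after 1×micro: 768; S2 reads c0=0 → after 2×micro: 4 ⇒ (c0=0, c1=768, c2=4)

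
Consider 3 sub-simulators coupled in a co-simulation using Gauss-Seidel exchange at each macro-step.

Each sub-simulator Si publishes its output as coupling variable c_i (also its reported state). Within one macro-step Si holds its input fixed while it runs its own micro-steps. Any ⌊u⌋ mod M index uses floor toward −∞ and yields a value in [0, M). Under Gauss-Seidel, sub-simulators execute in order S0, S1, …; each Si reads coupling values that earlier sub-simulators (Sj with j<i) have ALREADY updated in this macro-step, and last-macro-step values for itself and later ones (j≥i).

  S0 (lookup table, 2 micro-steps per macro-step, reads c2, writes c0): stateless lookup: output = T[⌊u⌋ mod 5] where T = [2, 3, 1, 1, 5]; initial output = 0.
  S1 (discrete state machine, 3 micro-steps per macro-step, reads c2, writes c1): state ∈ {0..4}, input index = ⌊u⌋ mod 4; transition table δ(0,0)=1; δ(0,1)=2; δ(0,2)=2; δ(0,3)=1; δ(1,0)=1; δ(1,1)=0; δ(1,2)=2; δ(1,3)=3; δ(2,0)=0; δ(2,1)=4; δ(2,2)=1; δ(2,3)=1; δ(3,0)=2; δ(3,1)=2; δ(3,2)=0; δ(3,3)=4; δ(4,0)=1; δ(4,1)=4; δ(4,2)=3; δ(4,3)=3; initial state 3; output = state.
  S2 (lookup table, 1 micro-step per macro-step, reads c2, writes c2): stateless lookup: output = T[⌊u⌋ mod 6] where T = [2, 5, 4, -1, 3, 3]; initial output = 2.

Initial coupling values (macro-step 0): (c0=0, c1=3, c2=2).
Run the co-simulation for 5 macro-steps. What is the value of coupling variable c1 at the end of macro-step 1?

c1 at macro-step 1 = 1

macro 1: S0 reads c2=2 → after 2×micro: 1; S1 reads c2=2 → after 3×micro: 1; S2 reads c2=2 → after 1×micro: 4 ⇒ (c0=1, c1=1, c2=4)
macro 2: S0 reads c2=4 → after 2×micro: 5; S1 reads c2=4 → after 3×micro: 1; S2 reads c2=4 → after 1×micro: 3 ⇒ (c0=5, c1=1, c2=3)
macro 3: S0 reads c2=3 → after 2×micro: 1; S1 reads c2=3 → after 3×micro: 3; S2 reads c2=3 → after 1×micro: -1 ⇒ (c0=1, c1=3, c2=-1)
macro 4: S0 reads c2=-1 → after 2×micro: 5; S1 reads c2=-1 → after 3×micro: 4; S2 reads c2=-1 → after 1×micro: 3 ⇒ (c0=5, c1=4, c2=3)
macro 5: S0 reads c2=3 → after 2×micro: 1; S1 reads c2=3 → after 3×micro: 3; S2 reads c2=3 → after 1×micro: -1 ⇒ (c0=1, c1=3, c2=-1)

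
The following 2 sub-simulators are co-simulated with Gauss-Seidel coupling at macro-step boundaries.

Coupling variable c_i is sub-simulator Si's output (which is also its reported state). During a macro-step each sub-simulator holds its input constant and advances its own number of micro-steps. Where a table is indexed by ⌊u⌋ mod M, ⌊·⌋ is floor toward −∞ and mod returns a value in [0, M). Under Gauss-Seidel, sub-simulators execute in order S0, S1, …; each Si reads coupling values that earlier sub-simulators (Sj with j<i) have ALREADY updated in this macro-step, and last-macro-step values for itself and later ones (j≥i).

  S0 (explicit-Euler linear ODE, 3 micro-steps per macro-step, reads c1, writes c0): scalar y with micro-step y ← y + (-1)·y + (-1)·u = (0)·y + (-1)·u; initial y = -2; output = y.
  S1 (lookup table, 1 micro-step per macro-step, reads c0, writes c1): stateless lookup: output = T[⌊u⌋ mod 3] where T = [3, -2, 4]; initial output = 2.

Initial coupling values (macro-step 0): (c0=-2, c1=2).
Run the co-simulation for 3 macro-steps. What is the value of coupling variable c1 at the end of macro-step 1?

c1 at macro-step 1 = -2

macro 1: S0 reads c1=2 → after 3×micro: -2; S1 reads c0=-2 → after 1×micro: -2 ⇒ (c0=-2, c1=-2)
macro 2: S0 reads c1=-2 → after 3×micro: 2; S1 reads c0=2 → after 1×micro: 4 ⇒ (c0=2, c1=4)
macro 3: S0 reads c1=4 → after 3×micro: -4; S1 reads c0=-4 → after 1×micro: 4 ⇒ (c0=-4, c1=4)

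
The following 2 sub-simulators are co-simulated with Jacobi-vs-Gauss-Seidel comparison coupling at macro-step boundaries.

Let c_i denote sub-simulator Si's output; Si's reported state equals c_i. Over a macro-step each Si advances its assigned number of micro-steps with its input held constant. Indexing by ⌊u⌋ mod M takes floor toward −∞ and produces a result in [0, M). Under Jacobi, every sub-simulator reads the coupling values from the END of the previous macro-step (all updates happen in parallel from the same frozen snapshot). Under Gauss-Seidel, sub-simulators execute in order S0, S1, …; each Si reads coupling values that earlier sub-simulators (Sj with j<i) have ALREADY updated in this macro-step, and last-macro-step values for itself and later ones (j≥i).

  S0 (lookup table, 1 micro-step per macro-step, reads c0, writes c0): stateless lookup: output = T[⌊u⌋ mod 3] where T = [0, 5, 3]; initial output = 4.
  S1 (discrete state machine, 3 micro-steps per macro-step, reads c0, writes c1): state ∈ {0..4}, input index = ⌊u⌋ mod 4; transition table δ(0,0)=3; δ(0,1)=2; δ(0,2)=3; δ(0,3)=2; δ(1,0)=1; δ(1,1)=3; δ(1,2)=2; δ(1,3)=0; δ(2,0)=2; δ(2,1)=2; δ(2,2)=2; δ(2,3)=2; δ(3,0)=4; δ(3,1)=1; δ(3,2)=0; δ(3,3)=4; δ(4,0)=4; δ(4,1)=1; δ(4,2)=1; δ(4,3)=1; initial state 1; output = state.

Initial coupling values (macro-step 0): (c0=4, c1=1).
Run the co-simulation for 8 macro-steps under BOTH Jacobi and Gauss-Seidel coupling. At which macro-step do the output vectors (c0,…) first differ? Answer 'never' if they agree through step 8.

[Jacobi] macro 1: S0 reads c0=4 → after 1×micro: 5; S1 reads c0=4 → after 3×micro: 1 ⇒ (c0=5, c1=1)
[Jacobi] macro 2: S0 reads c0=5 → after 1×micro: 3; S1 reads c0=5 → after 3×micro: 3 ⇒ (c0=3, c1=3)
[Jacobi] macro 3: S0 reads c0=3 → after 1×micro: 0; S1 reads c0=3 → after 3×micro: 0 ⇒ (c0=0, c1=0)
[Jacobi] macro 4: S0 reads c0=0 → after 1×micro: 0; S1 reads c0=0 → after 3×micro: 4 ⇒ (c0=0, c1=4)
[Jacobi] macro 5: S0 reads c0=0 → after 1×micro: 0; S1 reads c0=0 → after 3×micro: 4 ⇒ (c0=0, c1=4)
[Jacobi] macro 6: S0 reads c0=0 → after 1×micro: 0; S1 reads c0=0 → after 3×micro: 4 ⇒ (c0=0, c1=4)
[Jacobi] macro 7: S0 reads c0=0 → after 1×micro: 0; S1 reads c0=0 → after 3×micro: 4 ⇒ (c0=0, c1=4)
[Jacobi] macro 8: S0 reads c0=0 → after 1×micro: 0; S1 reads c0=0 → after 3×micro: 4 ⇒ (c0=0, c1=4)
[Gauss-Seidel] macro 1: S0 reads c0=4 → after 1×micro: 5; S1 reads c0=5 → after 3×micro: 3 ⇒ (c0=5, c1=3)
[Gauss-Seidel] macro 2: S0 reads c0=5 → after 1×micro: 3; S1 reads c0=3 → after 3×micro: 0 ⇒ (c0=3, c1=0)
[Gauss-Seidel] macro 3: S0 reads c0=3 → after 1×micro: 0; S1 reads c0=0 → after 3×micro: 4 ⇒ (c0=0, c1=4)
[Gauss-Seidel] macro 4: S0 reads c0=0 → after 1×micro: 0; S1 reads c0=0 → after 3×micro: 4 ⇒ (c0=0, c1=4)
[Gauss-Seidel] macro 5: S0 reads c0=0 → after 1×micro: 0; S1 reads c0=0 → after 3×micro: 4 ⇒ (c0=0, c1=4)
[Gauss-Seidel] macro 6: S0 reads c0=0 → after 1×micro: 0; S1 reads c0=0 → after 3×micro: 4 ⇒ (c0=0, c1=4)
[Gauss-Seidel] macro 7: S0 reads c0=0 → after 1×micro: 0; S1 reads c0=0 → after 3×micro: 4 ⇒ (c0=0, c1=4)
[Gauss-Seidel] macro 8: S0 reads c0=0 → after 1×micro: 0; S1 reads c0=0 → after 3×micro: 4 ⇒ (c0=0, c1=4)

first divergence at macro-step: 1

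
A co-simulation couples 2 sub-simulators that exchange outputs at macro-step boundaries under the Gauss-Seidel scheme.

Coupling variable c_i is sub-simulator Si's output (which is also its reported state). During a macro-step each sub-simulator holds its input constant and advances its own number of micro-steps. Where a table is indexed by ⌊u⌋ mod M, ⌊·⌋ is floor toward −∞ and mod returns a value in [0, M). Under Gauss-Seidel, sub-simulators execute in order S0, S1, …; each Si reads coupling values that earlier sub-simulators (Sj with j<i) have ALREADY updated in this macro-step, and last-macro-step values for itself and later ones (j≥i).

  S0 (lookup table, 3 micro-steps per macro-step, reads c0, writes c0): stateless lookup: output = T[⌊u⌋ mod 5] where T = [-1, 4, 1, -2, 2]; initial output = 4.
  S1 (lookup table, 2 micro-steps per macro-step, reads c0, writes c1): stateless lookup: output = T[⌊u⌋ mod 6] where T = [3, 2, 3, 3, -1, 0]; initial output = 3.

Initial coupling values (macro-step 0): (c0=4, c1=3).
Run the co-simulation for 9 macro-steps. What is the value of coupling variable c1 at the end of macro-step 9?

c1 at macro-step 9 = -1

macro 1: S0 reads c0=4 → after 3×micro: 2; S1 reads c0=2 → after 2×micro: 3 ⇒ (c0=2, c1=3)
macro 2: S0 reads c0=2 → after 3×micro: 1; S1 reads c0=1 → after 2×micro: 2 ⇒ (c0=1, c1=2)
macro 3: S0 reads c0=1 → after 3×micro: 4; S1 reads c0=4 → after 2×micro: -1 ⇒ (c0=4, c1=-1)
macro 4: S0 reads c0=4 → after 3×micro: 2; S1 reads c0=2 → after 2×micro: 3 ⇒ (c0=2, c1=3)
macro 5: S0 reads c0=2 → after 3×micro: 1; S1 reads c0=1 → after 2×micro: 2 ⇒ (c0=1, c1=2)
macro 6: S0 reads c0=1 → after 3×micro: 4; S1 reads c0=4 → after 2×micro: -1 ⇒ (c0=4, c1=-1)
macro 7: S0 reads c0=4 → after 3×micro: 2; S1 reads c0=2 → after 2×micro: 3 ⇒ (c0=2, c1=3)
macro 8: S0 reads c0=2 → after 3×micro: 1; S1 reads c0=1 → after 2×micro: 2 ⇒ (c0=1, c1=2)
macro 9: S0 reads c0=1 → after 3×micro: 4; S1 reads c0=4 → after 2×micro: -1 ⇒ (c0=4, c1=-1)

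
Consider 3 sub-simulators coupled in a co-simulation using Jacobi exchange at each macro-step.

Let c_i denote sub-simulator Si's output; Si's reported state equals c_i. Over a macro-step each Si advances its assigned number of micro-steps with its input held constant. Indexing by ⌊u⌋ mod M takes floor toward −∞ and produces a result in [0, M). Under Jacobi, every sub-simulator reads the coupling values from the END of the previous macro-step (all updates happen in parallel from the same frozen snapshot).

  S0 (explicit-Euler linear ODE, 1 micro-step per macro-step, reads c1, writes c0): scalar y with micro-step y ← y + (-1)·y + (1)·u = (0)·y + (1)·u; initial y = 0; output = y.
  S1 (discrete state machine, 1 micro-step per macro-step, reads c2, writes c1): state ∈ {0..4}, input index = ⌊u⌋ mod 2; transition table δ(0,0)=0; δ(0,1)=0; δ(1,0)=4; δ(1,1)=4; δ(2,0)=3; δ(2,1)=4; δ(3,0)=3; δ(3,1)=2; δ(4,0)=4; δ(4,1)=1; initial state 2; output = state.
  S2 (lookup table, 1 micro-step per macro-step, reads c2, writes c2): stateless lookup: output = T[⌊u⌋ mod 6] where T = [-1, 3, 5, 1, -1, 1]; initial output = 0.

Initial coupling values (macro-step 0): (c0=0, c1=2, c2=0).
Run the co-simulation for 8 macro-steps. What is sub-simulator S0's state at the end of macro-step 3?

macro 1: S0 reads c1=2 → after 1×micro: 2; S1 reads c2=0 → after 1×micro: 3; S2 reads c2=0 → after 1×micro: -1 ⇒ (c0=2, c1=3, c2=-1)
macro 2: S0 reads c1=3 → after 1×micro: 3; S1 reads c2=-1 → after 1×micro: 2; S2 reads c2=-1 → after 1×micro: 1 ⇒ (c0=3, c1=2, c2=1)
macro 3: S0 reads c1=2 → after 1×micro: 2; S1 reads c2=1 → after 1×micro: 4; S2 reads c2=1 → after 1×micro: 3 ⇒ (c0=2, c1=4, c2=3)
macro 4: S0 reads c1=4 → after 1×micro: 4; S1 reads c2=3 → after 1×micro: 1; S2 reads c2=3 → after 1×micro: 1 ⇒ (c0=4, c1=1, c2=1)
macro 5: S0 reads c1=1 → after 1×micro: 1; S1 reads c2=1 → after 1×micro: 4; S2 reads c2=1 → after 1×micro: 3 ⇒ (c0=1, c1=4, c2=3)
macro 6: S0 reads c1=4 → after 1×micro: 4; S1 reads c2=3 → after 1×micro: 1; S2 reads c2=3 → after 1×micro: 1 ⇒ (c0=4, c1=1, c2=1)
macro 7: S0 reads c1=1 → after 1×micro: 1; S1 reads c2=1 → after 1×micro: 4; S2 reads c2=1 → after 1×micro: 3 ⇒ (c0=1, c1=4, c2=3)
macro 8: S0 reads c1=4 → after 1×micro: 4; S1 reads c2=3 → after 1×micro: 1; S2 reads c2=3 → after 1×micro: 1 ⇒ (c0=4, c1=1, c2=1)

S0 state at macro-step 3 = 2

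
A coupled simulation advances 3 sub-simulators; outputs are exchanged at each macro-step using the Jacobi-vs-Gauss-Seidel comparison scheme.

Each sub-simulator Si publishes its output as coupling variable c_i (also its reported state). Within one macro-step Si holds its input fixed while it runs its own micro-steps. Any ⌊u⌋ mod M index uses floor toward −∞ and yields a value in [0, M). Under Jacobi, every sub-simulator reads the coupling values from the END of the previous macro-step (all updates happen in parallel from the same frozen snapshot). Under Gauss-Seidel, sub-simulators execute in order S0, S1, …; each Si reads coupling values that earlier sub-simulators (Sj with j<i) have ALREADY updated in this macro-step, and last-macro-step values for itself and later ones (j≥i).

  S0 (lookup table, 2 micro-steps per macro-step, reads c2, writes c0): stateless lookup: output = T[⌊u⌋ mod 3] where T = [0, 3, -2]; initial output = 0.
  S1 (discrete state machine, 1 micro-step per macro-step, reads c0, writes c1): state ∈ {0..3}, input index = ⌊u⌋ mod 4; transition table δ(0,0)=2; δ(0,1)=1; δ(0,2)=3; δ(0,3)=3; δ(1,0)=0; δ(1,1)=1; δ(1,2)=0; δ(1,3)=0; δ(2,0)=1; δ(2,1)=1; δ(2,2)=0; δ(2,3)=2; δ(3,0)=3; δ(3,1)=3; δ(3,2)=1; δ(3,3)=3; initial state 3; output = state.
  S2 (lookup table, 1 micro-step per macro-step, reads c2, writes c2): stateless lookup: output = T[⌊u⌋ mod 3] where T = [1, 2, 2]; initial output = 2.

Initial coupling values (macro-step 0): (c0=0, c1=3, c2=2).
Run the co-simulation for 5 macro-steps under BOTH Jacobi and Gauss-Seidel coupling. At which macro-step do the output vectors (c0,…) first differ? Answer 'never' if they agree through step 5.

first divergence at macro-step: 1

[Jacobi] macro 1: S0 reads c2=2 → after 2×micro: -2; S1 reads c0=0 → after 1×micro: 3; S2 reads c2=2 → after 1×micro: 2 ⇒ (c0=-2, c1=3, c2=2)
[Jacobi] macro 2: S0 reads c2=2 → after 2×micro: -2; S1 reads c0=-2 → after 1×micro: 1; S2 reads c2=2 → after 1×micro: 2 ⇒ (c0=-2, c1=1, c2=2)
[Jacobi] macro 3: S0 reads c2=2 → after 2×micro: -2; S1 reads c0=-2 → after 1×micro: 0; S2 reads c2=2 → after 1×micro: 2 ⇒ (c0=-2, c1=0, c2=2)
[Jacobi] macro 4: S0 reads c2=2 → after 2×micro: -2; S1 reads c0=-2 → after 1×micro: 3; S2 reads c2=2 → after 1×micro: 2 ⇒ (c0=-2, c1=3, c2=2)
[Jacobi] macro 5: S0 reads c2=2 → after 2×micro: -2; S1 reads c0=-2 → after 1×micro: 1; S2 reads c2=2 → after 1×micro: 2 ⇒ (c0=-2, c1=1, c2=2)
[Gauss-Seidel] macro 1: S0 reads c2=2 → after 2×micro: -2; S1 reads c0=-2 → after 1×micro: 1; S2 reads c2=2 → after 1×micro: 2 ⇒ (c0=-2, c1=1, c2=2)
[Gauss-Seidel] macro 2: S0 reads c2=2 → after 2×micro: -2; S1 reads c0=-2 → after 1×micro: 0; S2 reads c2=2 → after 1×micro: 2 ⇒ (c0=-2, c1=0, c2=2)
[Gauss-Seidel] macro 3: S0 reads c2=2 → after 2×micro: -2; S1 reads c0=-2 → after 1×micro: 3; S2 reads c2=2 → after 1×micro: 2 ⇒ (c0=-2, c1=3, c2=2)
[Gauss-Seidel] macro 4: S0 reads c2=2 → after 2×micro: -2; S1 reads c0=-2 → after 1×micro: 1; S2 reads c2=2 → after 1×micro: 2 ⇒ (c0=-2, c1=1, c2=2)
[Gauss-Seidel] macro 5: S0 reads c2=2 → after 2×micro: -2; S1 reads c0=-2 → after 1×micro: 0; S2 reads c2=2 → after 1×micro: 2 ⇒ (c0=-2, c1=0, c2=2)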